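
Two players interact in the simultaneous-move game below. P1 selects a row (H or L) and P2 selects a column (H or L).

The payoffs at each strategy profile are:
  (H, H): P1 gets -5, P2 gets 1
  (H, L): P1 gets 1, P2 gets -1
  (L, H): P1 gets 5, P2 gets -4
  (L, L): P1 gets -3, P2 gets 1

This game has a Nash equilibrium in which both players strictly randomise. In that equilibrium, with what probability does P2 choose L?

5/7

Let q be the probability that P2 plays H. In a completely mixed equilibrium, P1 must be indifferent between H and L.
P1's expected payoff from H is −5q + (1−q); from L it is 5q − 3(1−q).
Setting these equal: −6q + 1 = 8q − 3, so q = 2/7.
Therefore P2 plays L with probability 1 − 2/7 = 5/7.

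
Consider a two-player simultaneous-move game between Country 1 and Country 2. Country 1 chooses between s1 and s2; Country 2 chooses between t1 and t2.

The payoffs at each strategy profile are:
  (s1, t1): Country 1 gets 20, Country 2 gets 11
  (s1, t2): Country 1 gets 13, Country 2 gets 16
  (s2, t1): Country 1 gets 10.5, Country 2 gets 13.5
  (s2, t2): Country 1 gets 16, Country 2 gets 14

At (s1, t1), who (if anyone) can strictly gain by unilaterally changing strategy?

Country 2

Country 1 at (s1, t1) earns 20; deviating to s2 yields 10.5 — not better.
Country 2 earns 11; deviating to t2 yields 16 — a strict improvement.
Only Country 2 has a strictly profitable deviation.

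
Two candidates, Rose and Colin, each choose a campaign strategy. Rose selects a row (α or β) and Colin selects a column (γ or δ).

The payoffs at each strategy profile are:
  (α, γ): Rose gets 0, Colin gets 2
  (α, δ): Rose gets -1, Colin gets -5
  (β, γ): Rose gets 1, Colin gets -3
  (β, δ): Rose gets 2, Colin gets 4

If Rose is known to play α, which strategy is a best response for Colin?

Against α, Colin earns 2 from γ and -5 from δ.
So γ is the best response.

γ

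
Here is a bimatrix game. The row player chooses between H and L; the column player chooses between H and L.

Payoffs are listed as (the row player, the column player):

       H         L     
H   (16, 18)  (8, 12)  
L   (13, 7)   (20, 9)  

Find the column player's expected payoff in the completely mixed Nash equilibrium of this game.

39/4

First find p, the probability the row player plays H, from the column player's indifference between H and L: 18p + 7(1−p) = 12p + 9(1−p), giving p = 1/4.
Since the column player is indifferent in equilibrium, the column player's expected payoff equals the payoff from either column against (1/4, 3/4). Using H: 18(1/4) + 7(3/4) = 39/4.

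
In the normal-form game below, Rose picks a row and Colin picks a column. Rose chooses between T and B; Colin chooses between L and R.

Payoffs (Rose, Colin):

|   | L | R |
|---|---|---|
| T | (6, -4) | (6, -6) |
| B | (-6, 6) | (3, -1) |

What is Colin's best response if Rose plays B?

L

Against B, Colin earns 6 from L and -1 from R.
So L is the best response.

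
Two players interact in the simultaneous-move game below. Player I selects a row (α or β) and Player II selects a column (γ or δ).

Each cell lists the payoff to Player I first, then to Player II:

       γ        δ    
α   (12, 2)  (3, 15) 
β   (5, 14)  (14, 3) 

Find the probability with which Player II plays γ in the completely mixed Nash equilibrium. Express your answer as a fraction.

11/18

Let c be the probability that Player II plays γ. In a completely mixed equilibrium, Player I must be indifferent between α and β.
Player I's expected payoff from α is 12c + 3(1−c); from β it is 5c + 14(1−c).
Setting these equal: 9c + 3 = −9c + 14, so c = 11/18.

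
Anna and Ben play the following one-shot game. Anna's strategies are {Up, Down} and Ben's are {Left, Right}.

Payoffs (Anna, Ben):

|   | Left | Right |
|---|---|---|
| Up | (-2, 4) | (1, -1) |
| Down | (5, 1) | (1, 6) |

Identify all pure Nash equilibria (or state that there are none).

(Down, Right)

(Up, Left): Anna prefers Down (5 > -2) — not an equilibrium.
(Up, Right): Ben prefers Left (4 > -1) — not an equilibrium.
(Down, Left): Ben prefers Right (6 > 1) — not an equilibrium.
(Down, Right): Anna gets 1 ≥ 1 from Up, and Ben gets 6 ≥ 1 from Left — Nash equilibrium.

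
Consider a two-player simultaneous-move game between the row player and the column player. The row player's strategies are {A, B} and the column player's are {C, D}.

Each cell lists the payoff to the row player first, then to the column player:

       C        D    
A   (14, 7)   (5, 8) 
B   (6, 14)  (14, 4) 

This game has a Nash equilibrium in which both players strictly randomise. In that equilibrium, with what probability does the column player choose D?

8/17

Let c be the probability that the column player plays C. In a completely mixed equilibrium, the row player must be indifferent between A and B.
The row player's expected payoff from A is 14c + 5(1−c); from B it is 6c + 14(1−c).
Setting these equal: 9c + 5 = −8c + 14, so c = 9/17.
Therefore the column player plays D with probability 1 − 9/17 = 8/17.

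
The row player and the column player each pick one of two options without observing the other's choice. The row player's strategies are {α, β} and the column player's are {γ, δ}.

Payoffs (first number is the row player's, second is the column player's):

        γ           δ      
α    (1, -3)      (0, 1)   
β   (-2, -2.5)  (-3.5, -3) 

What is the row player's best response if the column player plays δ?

α

Against δ, the row player earns 0 from α and -3.5 from β.
So α is the best response.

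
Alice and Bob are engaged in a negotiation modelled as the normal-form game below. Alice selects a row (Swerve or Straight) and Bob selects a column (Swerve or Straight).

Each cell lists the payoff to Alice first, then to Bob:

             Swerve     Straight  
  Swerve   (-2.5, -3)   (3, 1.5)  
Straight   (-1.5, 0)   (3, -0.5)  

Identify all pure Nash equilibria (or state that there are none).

(Swerve, Straight) and (Straight, Swerve)

(Swerve, Swerve): Alice prefers Straight (-1.5 > -2.5); Bob prefers Straight (1.5 > -3) — not an equilibrium.
(Swerve, Straight): Alice gets 3 ≥ 3 from Straight, and Bob gets 1.5 ≥ -3 from Swerve — Nash equilibrium.
(Straight, Swerve): Alice gets -1.5 ≥ -2.5 from Swerve, and Bob gets 0 ≥ -0.5 from Straight — Nash equilibrium.
(Straight, Straight): Bob prefers Swerve (0 > -0.5) — not an equilibrium.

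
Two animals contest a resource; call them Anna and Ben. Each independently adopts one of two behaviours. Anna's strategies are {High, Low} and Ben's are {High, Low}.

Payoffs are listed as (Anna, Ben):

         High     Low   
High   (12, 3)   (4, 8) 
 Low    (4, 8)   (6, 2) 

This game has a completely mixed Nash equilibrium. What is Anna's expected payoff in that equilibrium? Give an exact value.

First find q, the probability Ben plays High, from Anna's indifference between High and Low: 12q + 4(1−q) = 4q + 6(1−q), giving q = 1/5.
Since Anna is indifferent in equilibrium, Anna's expected payoff equals the payoff from either row against (1/5, 4/5). Using High: 12(1/5) + 4(4/5) = 28/5.

28/5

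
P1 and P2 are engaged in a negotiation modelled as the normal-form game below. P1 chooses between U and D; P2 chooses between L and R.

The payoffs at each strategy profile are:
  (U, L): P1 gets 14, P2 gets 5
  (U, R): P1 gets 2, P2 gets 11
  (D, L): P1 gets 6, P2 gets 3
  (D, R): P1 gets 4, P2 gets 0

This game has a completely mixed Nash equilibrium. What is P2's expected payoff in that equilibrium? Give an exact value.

11/3

First find p, the probability P1 plays U, from P2's indifference between L and R: 5p + 3(1−p) = 11p, giving p = 1/3.
Since P2 is indifferent in equilibrium, P2's expected payoff equals the payoff from either column against (1/3, 2/3). Using L: 5(1/3) + 3(2/3) = 11/3.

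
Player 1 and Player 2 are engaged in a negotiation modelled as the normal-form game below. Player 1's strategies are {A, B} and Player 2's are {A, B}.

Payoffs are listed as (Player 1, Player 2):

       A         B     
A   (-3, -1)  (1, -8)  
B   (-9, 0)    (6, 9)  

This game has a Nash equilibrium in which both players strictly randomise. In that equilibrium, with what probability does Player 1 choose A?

9/16

Let r be the probability that Player 1 plays A. In a completely mixed equilibrium, Player 2 must be indifferent between A and B.
Player 2's expected payoff from A is −r; from B it is −8r + 9(1−r).
Setting these equal: −r = −17r + 9, so r = 9/16.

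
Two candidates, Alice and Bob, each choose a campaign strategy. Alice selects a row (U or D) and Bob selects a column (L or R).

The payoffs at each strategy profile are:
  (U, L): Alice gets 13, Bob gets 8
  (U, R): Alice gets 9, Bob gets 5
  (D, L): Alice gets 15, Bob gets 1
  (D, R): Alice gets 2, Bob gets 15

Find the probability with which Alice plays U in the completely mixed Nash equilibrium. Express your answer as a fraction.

14/17

Let p be the probability that Alice plays U. In a completely mixed equilibrium, Bob must be indifferent between L and R.
Bob's expected payoff from L is 8p + (1−p); from R it is 5p + 15(1−p).
Setting these equal: 7p + 1 = −10p + 15, so p = 14/17.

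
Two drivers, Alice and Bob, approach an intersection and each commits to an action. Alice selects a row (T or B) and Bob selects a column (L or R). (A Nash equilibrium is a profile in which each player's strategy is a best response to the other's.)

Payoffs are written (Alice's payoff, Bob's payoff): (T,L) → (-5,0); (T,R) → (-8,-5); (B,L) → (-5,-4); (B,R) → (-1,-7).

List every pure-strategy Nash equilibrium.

(T, L): Alice gets -5 ≥ -5 from B, and Bob gets 0 ≥ -5 from R — Nash equilibrium.
(T, R): Alice prefers B (-1 > -8); Bob prefers L (0 > -5) — not an equilibrium.
(B, L): Alice gets -5 ≥ -5 from T, and Bob gets -4 ≥ -7 from R — Nash equilibrium.
(B, R): Bob prefers L (-4 > -7) — not an equilibrium.

(T, L) and (B, L)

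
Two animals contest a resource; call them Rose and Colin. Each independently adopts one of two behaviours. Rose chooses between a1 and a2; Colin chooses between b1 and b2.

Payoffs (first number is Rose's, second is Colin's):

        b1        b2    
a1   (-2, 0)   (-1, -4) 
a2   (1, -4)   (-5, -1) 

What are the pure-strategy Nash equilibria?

none

(a1, b1): Rose prefers a2 (1 > -2) — not an equilibrium.
(a1, b2): Colin prefers b1 (0 > -4) — not an equilibrium.
(a2, b1): Colin prefers b2 (-1 > -4) — not an equilibrium.
(a2, b2): Rose prefers a1 (-1 > -5) — not an equilibrium.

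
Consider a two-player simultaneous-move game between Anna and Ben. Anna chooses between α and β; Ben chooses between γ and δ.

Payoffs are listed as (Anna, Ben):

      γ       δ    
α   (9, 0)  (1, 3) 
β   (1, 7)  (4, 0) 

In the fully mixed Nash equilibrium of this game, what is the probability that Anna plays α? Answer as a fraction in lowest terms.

7/10

Let p be the probability that Anna plays α. In a completely mixed equilibrium, Ben must be indifferent between γ and δ.
Ben's expected payoff from γ is 7(1−p); from δ it is 3p.
Setting these equal: −7p + 7 = 3p, so p = 7/10.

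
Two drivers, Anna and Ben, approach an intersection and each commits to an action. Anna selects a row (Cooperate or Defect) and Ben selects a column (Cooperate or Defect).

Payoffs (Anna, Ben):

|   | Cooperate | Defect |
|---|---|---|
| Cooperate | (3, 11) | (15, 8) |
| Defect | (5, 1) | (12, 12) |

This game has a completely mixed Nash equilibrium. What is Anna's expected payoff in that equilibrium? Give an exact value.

39/5

First find y, the probability Ben plays Cooperate, from Anna's indifference between Cooperate and Defect: 3y + 15(1−y) = 5y + 12(1−y), giving y = 3/5.
Since Anna is indifferent in equilibrium, Anna's expected payoff equals the payoff from either row against (3/5, 2/5). Using Cooperate: 3(3/5) + 15(2/5) = 39/5.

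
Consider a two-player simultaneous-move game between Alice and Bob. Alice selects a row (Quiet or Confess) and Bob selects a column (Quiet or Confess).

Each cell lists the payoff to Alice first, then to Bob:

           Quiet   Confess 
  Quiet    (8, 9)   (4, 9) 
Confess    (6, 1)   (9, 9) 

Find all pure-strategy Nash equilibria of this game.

(Quiet, Quiet) and (Confess, Confess)

(Quiet, Quiet): Alice gets 8 ≥ 6 from Confess, and Bob gets 9 ≥ 9 from Confess — Nash equilibrium.
(Quiet, Confess): Alice prefers Confess (9 > 4) — not an equilibrium.
(Confess, Quiet): Alice prefers Quiet (8 > 6); Bob prefers Confess (9 > 1) — not an equilibrium.
(Confess, Confess): Alice gets 9 ≥ 4 from Quiet, and Bob gets 9 ≥ 1 from Quiet — Nash equilibrium.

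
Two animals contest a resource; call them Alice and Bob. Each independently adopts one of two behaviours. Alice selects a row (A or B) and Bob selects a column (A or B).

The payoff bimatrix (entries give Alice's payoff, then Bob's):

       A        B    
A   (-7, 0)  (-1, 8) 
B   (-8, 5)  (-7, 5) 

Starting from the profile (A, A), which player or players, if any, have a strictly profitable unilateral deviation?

Alice at (A, A) earns -7; deviating to B yields -8 — not better.
Bob earns 0; deviating to B yields 8 — a strict improvement.
Only Bob has a strictly profitable deviation.

Bob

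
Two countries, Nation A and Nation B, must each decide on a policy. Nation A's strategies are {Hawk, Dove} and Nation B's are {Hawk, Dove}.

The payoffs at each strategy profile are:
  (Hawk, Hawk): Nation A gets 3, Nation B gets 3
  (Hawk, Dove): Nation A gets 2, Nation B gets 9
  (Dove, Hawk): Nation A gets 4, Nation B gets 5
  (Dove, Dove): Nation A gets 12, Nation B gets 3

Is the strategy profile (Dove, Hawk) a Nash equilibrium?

At (Dove, Hawk), Nation A earns 4; switching to Hawk would give 3, so Nation A has no profitable deviation.
Nation B earns 5; switching to Dove would give 3, so Nation B has no profitable deviation.
Neither player can gain by a unilateral deviation, so this profile is a Nash equilibrium.

Yes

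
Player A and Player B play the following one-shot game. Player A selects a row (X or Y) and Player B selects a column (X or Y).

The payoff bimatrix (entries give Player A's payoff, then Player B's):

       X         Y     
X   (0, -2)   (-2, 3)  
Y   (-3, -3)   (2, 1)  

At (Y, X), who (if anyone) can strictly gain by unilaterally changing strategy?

Player A at (Y, X) earns -3; deviating to X yields 0 — a strict improvement.
Player B earns -3; deviating to Y yields 1 — a strict improvement.
Both Player A and Player B have strictly profitable deviations.

Both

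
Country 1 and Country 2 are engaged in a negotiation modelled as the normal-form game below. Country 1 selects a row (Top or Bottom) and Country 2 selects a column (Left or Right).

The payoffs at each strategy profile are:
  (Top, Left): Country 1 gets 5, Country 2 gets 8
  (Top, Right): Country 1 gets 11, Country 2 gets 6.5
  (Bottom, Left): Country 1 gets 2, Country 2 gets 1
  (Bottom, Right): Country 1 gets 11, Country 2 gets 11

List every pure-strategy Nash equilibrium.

(Top, Left) and (Bottom, Right)

(Top, Left): Country 1 gets 5 ≥ 2 from Bottom, and Country 2 gets 8 ≥ 6.5 from Right — Nash equilibrium.
(Top, Right): Country 2 prefers Left (8 > 6.5) — not an equilibrium.
(Bottom, Left): Country 1 prefers Top (5 > 2); Country 2 prefers Right (11 > 1) — not an equilibrium.
(Bottom, Right): Country 1 gets 11 ≥ 11 from Top, and Country 2 gets 11 ≥ 1 from Left — Nash equilibrium.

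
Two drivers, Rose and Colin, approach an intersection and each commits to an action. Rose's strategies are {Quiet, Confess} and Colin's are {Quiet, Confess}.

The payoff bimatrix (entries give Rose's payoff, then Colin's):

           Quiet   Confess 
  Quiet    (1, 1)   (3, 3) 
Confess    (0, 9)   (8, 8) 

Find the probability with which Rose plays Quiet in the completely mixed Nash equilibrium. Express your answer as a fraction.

Let r be the probability that Rose plays Quiet. In a completely mixed equilibrium, Colin must be indifferent between Quiet and Confess.
Colin's expected payoff from Quiet is r + 9(1−r); from Confess it is 3r + 8(1−r).
Setting these equal: −8r + 9 = −5r + 8, so r = 1/3.

1/3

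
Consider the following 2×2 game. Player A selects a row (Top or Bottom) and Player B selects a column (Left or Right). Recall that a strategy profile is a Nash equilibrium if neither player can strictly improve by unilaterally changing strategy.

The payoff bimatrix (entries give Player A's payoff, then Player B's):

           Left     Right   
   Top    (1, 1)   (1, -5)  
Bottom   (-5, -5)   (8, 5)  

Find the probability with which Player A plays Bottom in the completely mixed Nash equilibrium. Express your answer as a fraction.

3/8

Let r be the probability that Player A plays Top. In a completely mixed equilibrium, Player B must be indifferent between Left and Right.
Player B's expected payoff from Left is r − 5(1−r); from Right it is −5r + 5(1−r).
Setting these equal: 6r − 5 = −10r + 5, so r = 5/8.
Therefore Player A plays Bottom with probability 1 − 5/8 = 3/8.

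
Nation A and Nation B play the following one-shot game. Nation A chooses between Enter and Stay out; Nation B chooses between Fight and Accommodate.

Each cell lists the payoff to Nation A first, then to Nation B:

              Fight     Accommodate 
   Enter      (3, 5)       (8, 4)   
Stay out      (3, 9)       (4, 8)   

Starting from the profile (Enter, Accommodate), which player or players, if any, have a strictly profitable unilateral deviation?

Nation A at (Enter, Accommodate) earns 8; deviating to Stay out yields 4 — not better.
Nation B earns 4; deviating to Fight yields 5 — a strict improvement.
Only Nation B has a strictly profitable deviation.

Nation B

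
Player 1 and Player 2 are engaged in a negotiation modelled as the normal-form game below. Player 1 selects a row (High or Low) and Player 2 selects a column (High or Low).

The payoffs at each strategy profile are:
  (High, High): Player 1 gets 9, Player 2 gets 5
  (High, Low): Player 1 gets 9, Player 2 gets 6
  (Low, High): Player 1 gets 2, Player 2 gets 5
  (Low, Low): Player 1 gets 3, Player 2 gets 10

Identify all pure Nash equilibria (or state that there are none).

(High, High): Player 2 prefers Low (6 > 5) — not an equilibrium.
(High, Low): Player 1 gets 9 ≥ 3 from Low, and Player 2 gets 6 ≥ 5 from High — Nash equilibrium.
(Low, High): Player 1 prefers High (9 > 2); Player 2 prefers Low (10 > 5) — not an equilibrium.
(Low, Low): Player 1 prefers High (9 > 3) — not an equilibrium.

(High, Low)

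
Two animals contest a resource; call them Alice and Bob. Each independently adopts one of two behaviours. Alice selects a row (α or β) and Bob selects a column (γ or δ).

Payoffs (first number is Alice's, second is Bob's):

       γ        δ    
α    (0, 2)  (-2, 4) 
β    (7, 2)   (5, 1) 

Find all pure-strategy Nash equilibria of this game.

(α, γ): Alice prefers β (7 > 0); Bob prefers δ (4 > 2) — not an equilibrium.
(α, δ): Alice prefers β (5 > -2) — not an equilibrium.
(β, γ): Alice gets 7 ≥ 0 from α, and Bob gets 2 ≥ 1 from δ — Nash equilibrium.
(β, δ): Bob prefers γ (2 > 1) — not an equilibrium.

(β, γ)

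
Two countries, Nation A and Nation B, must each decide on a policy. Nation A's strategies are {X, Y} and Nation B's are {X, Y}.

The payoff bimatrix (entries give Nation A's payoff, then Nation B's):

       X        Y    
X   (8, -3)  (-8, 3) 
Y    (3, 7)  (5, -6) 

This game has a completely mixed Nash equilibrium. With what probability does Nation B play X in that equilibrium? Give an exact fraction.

13/18

Let y be the probability that Nation B plays X. In a completely mixed equilibrium, Nation A must be indifferent between X and Y.
Nation A's expected payoff from X is 8y − 8(1−y); from Y it is 3y + 5(1−y).
Setting these equal: 16y − 8 = −2y + 5, so y = 13/18.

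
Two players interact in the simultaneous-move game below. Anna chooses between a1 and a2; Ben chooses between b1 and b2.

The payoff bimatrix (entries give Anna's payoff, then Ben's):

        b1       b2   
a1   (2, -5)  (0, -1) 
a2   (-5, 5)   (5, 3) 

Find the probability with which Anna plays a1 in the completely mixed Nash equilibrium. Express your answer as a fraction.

1/3

Let p be the probability that Anna plays a1. In a completely mixed equilibrium, Ben must be indifferent between b1 and b2.
Ben's expected payoff from b1 is −5p + 5(1−p); from b2 it is −p + 3(1−p).
Setting these equal: −10p + 5 = −4p + 3, so p = 1/3.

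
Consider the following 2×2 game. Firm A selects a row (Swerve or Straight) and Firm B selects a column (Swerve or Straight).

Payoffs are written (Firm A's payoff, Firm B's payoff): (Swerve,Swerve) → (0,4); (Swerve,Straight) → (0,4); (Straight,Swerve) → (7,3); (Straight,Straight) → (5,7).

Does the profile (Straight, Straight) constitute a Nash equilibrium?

Yes

At (Straight, Straight), Firm A earns 5; switching to Swerve would give 0, so Firm A has no profitable deviation.
Firm B earns 7; switching to Swerve would give 3, so Firm B has no profitable deviation.
Neither player can gain by a unilateral deviation, so this profile is a Nash equilibrium.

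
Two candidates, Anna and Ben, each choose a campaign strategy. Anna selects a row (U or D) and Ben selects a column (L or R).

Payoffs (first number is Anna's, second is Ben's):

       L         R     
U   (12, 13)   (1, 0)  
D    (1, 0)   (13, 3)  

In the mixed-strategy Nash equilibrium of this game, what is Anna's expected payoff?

155/23

First find y, the probability Ben plays L, from Anna's indifference between U and D: 12y + (1−y) = y + 13(1−y), giving y = 12/23.
Since Anna is indifferent in equilibrium, Anna's expected payoff equals the payoff from either row against (12/23, 11/23). Using U: 12(12/23) + (11/23) = 155/23.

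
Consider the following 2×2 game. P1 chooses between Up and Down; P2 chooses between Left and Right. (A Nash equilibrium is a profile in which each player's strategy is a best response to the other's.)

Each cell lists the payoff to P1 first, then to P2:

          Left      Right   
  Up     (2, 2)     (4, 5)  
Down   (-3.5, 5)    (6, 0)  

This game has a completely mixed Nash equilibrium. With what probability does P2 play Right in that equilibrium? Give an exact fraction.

11/15

Let y be the probability that P2 plays Left. In a completely mixed equilibrium, P1 must be indifferent between Up and Down.
P1's expected payoff from Up is 2y + 4(1−y); from Down it is −3.5y + 6(1−y).
Setting these equal: −2y + 4 = −9.5y + 6, so y = 4/15.
Therefore P2 plays Right with probability 1 − 4/15 = 11/15.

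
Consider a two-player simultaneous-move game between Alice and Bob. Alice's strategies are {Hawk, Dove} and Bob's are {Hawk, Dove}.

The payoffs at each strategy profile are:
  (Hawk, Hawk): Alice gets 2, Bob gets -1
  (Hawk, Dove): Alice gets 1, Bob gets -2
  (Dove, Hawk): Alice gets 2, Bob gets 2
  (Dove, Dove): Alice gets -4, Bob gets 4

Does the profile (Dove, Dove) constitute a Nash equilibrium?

At (Dove, Dove), Alice earns -4; switching to Hawk would give 1, so Alice would deviate.
Bob earns 4; switching to Hawk would give 2, so Bob has no profitable deviation.
Since at least one player can profitably deviate, this is not a Nash equilibrium.

No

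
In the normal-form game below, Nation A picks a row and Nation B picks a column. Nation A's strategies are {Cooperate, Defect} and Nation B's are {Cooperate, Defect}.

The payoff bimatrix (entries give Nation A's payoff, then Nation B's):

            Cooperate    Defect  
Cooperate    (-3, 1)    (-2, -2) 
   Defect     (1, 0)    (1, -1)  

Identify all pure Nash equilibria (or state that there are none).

(Defect, Cooperate)

(Cooperate, Cooperate): Nation A prefers Defect (1 > -3) — not an equilibrium.
(Cooperate, Defect): Nation A prefers Defect (1 > -2); Nation B prefers Cooperate (1 > -2) — not an equilibrium.
(Defect, Cooperate): Nation A gets 1 ≥ -3 from Cooperate, and Nation B gets 0 ≥ -1 from Defect — Nash equilibrium.
(Defect, Defect): Nation B prefers Cooperate (0 > -1) — not an equilibrium.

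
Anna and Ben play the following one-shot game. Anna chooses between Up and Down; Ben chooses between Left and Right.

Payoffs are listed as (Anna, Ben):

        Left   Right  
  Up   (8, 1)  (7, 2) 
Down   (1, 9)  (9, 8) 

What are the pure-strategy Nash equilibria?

none

(Up, Left): Ben prefers Right (2 > 1) — not an equilibrium.
(Up, Right): Anna prefers Down (9 > 7) — not an equilibrium.
(Down, Left): Anna prefers Up (8 > 1) — not an equilibrium.
(Down, Right): Ben prefers Left (9 > 8) — not an equilibrium.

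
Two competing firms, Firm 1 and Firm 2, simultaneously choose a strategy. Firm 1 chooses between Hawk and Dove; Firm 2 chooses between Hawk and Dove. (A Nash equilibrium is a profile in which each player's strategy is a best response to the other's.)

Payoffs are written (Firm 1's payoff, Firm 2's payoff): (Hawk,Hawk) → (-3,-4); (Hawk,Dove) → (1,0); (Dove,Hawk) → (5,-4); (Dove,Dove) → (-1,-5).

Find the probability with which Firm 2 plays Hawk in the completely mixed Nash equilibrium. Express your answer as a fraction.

1/5

Let y be the probability that Firm 2 plays Hawk. In a completely mixed equilibrium, Firm 1 must be indifferent between Hawk and Dove.
Firm 1's expected payoff from Hawk is −3y + (1−y); from Dove it is 5y − (1−y).
Setting these equal: −4y + 1 = 6y − 1, so y = 1/5.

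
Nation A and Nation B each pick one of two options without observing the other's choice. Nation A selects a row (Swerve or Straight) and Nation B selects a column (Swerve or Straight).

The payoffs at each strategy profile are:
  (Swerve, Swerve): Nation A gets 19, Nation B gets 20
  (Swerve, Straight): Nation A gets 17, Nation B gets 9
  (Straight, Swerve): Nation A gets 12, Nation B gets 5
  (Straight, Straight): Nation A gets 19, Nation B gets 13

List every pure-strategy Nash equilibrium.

(Swerve, Swerve) and (Straight, Straight)

(Swerve, Swerve): Nation A gets 19 ≥ 12 from Straight, and Nation B gets 20 ≥ 9 from Straight — Nash equilibrium.
(Swerve, Straight): Nation A prefers Straight (19 > 17); Nation B prefers Swerve (20 > 9) — not an equilibrium.
(Straight, Swerve): Nation A prefers Swerve (19 > 12); Nation B prefers Straight (13 > 5) — not an equilibrium.
(Straight, Straight): Nation A gets 19 ≥ 17 from Swerve, and Nation B gets 13 ≥ 5 from Swerve — Nash equilibrium.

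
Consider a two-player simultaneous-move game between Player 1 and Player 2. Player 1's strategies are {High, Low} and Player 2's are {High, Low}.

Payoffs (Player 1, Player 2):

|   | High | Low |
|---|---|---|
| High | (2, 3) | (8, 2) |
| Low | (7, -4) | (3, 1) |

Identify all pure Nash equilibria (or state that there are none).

none

(High, High): Player 1 prefers Low (7 > 2) — not an equilibrium.
(High, Low): Player 2 prefers High (3 > 2) — not an equilibrium.
(Low, High): Player 2 prefers Low (1 > -4) — not an equilibrium.
(Low, Low): Player 1 prefers High (8 > 3) — not an equilibrium.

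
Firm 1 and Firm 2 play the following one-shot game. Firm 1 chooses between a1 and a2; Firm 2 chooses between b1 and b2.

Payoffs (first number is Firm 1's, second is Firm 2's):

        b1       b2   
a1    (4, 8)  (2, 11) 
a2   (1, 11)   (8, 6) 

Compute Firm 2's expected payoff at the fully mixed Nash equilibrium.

73/8

First find x, the probability Firm 1 plays a1, from Firm 2's indifference between b1 and b2: 8x + 11(1−x) = 11x + 6(1−x), giving x = 5/8.
Since Firm 2 is indifferent in equilibrium, Firm 2's expected payoff equals the payoff from either column against (5/8, 3/8). Using b1: 8(5/8) + 11(3/8) = 73/8.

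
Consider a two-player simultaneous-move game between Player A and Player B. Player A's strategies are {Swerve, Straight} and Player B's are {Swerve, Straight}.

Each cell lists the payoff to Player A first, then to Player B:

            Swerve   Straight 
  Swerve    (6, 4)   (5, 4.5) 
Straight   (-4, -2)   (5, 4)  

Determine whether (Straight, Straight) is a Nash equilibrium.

Yes

At (Straight, Straight), Player A earns 5; switching to Swerve would give 5, so Player A has no profitable deviation.
Player B earns 4; switching to Swerve would give -2, so Player B has no profitable deviation.
Neither player can gain by a unilateral deviation, so this profile is a Nash equilibrium.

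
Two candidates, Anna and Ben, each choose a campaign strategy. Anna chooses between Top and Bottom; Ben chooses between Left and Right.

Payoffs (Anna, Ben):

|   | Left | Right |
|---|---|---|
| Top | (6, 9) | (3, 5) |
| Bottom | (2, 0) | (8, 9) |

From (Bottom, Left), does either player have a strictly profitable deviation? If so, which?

Both

Anna at (Bottom, Left) earns 2; deviating to Top yields 6 — a strict improvement.
Ben earns 0; deviating to Right yields 9 — a strict improvement.
Both Anna and Ben have strictly profitable deviations.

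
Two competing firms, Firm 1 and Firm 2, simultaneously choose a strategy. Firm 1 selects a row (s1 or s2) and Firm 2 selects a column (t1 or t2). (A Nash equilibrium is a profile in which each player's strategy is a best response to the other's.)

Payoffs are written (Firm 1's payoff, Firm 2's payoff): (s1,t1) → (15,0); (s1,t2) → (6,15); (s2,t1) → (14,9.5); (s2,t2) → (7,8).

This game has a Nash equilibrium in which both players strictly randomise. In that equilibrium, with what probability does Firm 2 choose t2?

1/2

Let c be the probability that Firm 2 plays t1. In a completely mixed equilibrium, Firm 1 must be indifferent between s1 and s2.
Firm 1's expected payoff from s1 is 15c + 6(1−c); from s2 it is 14c + 7(1−c).
Setting these equal: 9c + 6 = 7c + 7, so c = 1/2.
Therefore Firm 2 plays t2 with probability 1 − 1/2 = 1/2.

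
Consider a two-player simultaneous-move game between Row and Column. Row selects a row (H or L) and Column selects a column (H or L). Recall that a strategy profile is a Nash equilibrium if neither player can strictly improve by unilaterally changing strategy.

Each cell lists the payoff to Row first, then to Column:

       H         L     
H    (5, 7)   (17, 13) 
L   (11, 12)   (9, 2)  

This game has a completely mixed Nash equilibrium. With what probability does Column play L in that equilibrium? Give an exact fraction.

Let c be the probability that Column plays H. In a completely mixed equilibrium, Row must be indifferent between H and L.
Row's expected payoff from H is 5c + 17(1−c); from L it is 11c + 9(1−c).
Setting these equal: −12c + 17 = 2c + 9, so c = 4/7.
Therefore Column plays L with probability 1 − 4/7 = 3/7.

3/7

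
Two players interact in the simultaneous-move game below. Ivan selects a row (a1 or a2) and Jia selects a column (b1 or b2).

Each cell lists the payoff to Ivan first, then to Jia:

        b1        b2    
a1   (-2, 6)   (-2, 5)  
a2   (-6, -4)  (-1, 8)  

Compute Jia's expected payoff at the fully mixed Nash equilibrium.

First find x, the probability Ivan plays a1, from Jia's indifference between b1 and b2: 6x − 4(1−x) = 5x + 8(1−x), giving x = 12/13.
Since Jia is indifferent in equilibrium, Jia's expected payoff equals the payoff from either column against (12/13, 1/13). Using b1: 6(12/13) − 4(1/13) = 68/13.

68/13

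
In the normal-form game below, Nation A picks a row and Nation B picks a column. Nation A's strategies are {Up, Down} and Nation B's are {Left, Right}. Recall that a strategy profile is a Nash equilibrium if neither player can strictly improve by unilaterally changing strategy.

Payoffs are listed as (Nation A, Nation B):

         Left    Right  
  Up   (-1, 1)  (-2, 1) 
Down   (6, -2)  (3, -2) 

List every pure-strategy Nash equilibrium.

(Up, Left): Nation A prefers Down (6 > -1) — not an equilibrium.
(Up, Right): Nation A prefers Down (3 > -2) — not an equilibrium.
(Down, Left): Nation A gets 6 ≥ -1 from Up, and Nation B gets -2 ≥ -2 from Right — Nash equilibrium.
(Down, Right): Nation A gets 3 ≥ -2 from Up, and Nation B gets -2 ≥ -2 from Left — Nash equilibrium.

(Down, Left) and (Down, Right)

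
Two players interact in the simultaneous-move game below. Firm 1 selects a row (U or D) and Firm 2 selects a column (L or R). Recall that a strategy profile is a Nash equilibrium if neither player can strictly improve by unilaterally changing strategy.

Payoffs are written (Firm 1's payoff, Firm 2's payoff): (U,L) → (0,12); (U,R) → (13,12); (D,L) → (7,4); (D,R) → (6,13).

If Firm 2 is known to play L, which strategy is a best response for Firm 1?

Against L, Firm 1 earns 0 from U and 7 from D.
So D is the best response.

D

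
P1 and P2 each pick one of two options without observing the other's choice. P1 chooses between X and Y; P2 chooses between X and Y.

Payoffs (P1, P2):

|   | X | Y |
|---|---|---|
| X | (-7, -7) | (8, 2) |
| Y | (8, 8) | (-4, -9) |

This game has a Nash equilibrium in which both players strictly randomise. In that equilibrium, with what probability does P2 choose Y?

Let q be the probability that P2 plays X. In a completely mixed equilibrium, P1 must be indifferent between X and Y.
P1's expected payoff from X is −7q + 8(1−q); from Y it is 8q − 4(1−q).
Setting these equal: −15q + 8 = 12q − 4, so q = 4/9.
Therefore P2 plays Y with probability 1 − 4/9 = 5/9.

5/9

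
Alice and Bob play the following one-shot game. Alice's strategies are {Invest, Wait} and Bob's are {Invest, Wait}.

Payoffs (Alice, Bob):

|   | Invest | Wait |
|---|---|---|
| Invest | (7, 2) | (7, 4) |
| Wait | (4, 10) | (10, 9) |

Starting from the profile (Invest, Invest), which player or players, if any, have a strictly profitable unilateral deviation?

Alice at (Invest, Invest) earns 7; deviating to Wait yields 4 — not better.
Bob earns 2; deviating to Wait yields 4 — a strict improvement.
Only Bob has a strictly profitable deviation.

Bob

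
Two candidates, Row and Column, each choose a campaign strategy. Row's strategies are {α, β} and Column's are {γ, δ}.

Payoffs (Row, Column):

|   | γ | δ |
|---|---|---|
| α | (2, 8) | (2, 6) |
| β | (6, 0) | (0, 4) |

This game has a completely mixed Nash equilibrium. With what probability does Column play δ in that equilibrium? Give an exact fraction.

2/3

Let q be the probability that Column plays γ. In a completely mixed equilibrium, Row must be indifferent between α and β.
Row's expected payoff from α is 2q + 2(1−q); from β it is 6q.
Setting these equal: 2 = 6q, so q = 1/3.
Therefore Column plays δ with probability 1 − 1/3 = 2/3.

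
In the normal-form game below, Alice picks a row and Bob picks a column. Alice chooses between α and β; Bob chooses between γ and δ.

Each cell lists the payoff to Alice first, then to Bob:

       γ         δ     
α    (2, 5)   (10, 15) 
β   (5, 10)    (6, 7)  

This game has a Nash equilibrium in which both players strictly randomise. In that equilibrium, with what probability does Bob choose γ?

Let c be the probability that Bob plays γ. In a completely mixed equilibrium, Alice must be indifferent between α and β.
Alice's expected payoff from α is 2c + 10(1−c); from β it is 5c + 6(1−c).
Setting these equal: −8c + 10 = −c + 6, so c = 4/7.

4/7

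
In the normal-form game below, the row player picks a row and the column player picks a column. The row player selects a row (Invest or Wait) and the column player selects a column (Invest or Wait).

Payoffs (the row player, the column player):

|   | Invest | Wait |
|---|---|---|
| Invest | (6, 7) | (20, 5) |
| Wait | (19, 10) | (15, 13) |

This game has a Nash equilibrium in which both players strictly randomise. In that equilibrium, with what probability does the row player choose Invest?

Let x be the probability that the row player plays Invest. In a completely mixed equilibrium, the column player must be indifferent between Invest and Wait.
The column player's expected payoff from Invest is 7x + 10(1−x); from Wait it is 5x + 13(1−x).
Setting these equal: −3x + 10 = −8x + 13, so x = 3/5.

3/5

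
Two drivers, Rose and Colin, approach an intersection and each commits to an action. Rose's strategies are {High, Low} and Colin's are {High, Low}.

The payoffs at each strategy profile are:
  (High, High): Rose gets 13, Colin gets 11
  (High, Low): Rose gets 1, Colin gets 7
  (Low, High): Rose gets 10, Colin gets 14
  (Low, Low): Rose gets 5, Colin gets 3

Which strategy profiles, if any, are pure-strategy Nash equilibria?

(High, High)

(High, High): Rose gets 13 ≥ 10 from Low, and Colin gets 11 ≥ 7 from Low — Nash equilibrium.
(High, Low): Rose prefers Low (5 > 1); Colin prefers High (11 > 7) — not an equilibrium.
(Low, High): Rose prefers High (13 > 10) — not an equilibrium.
(Low, Low): Colin prefers High (14 > 3) — not an equilibrium.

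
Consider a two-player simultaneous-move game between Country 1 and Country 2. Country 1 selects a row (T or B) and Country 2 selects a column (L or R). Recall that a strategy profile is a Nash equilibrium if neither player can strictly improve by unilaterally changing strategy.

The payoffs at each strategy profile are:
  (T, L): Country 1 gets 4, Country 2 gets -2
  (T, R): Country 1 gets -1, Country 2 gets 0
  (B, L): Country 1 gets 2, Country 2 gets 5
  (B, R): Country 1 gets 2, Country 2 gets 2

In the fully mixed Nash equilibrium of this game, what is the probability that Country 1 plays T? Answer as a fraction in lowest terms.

Let r be the probability that Country 1 plays T. In a completely mixed equilibrium, Country 2 must be indifferent between L and R.
Country 2's expected payoff from L is −2r + 5(1−r); from R it is 2(1−r).
Setting these equal: −7r + 5 = −2r + 2, so r = 3/5.

3/5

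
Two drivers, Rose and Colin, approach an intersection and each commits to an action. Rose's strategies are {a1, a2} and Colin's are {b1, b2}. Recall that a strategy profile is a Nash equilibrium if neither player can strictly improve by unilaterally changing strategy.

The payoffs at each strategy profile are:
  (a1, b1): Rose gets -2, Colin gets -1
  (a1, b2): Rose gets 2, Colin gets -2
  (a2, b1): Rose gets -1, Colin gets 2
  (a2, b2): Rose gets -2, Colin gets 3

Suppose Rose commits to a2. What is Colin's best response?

b2

Against a2, Colin earns 2 from b1 and 3 from b2.
So b2 is the best response.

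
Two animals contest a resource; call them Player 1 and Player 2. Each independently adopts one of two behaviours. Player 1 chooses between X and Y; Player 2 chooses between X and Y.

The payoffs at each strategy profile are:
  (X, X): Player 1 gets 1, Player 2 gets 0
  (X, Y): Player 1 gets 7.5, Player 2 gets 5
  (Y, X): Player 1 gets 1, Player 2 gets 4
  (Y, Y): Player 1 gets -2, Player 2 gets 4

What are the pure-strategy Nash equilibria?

(X, X): Player 2 prefers Y (5 > 0) — not an equilibrium.
(X, Y): Player 1 gets 7.5 ≥ -2 from Y, and Player 2 gets 5 ≥ 0 from X — Nash equilibrium.
(Y, X): Player 1 gets 1 ≥ 1 from X, and Player 2 gets 4 ≥ 4 from Y — Nash equilibrium.
(Y, Y): Player 1 prefers X (7.5 > -2) — not an equilibrium.

(X, Y) and (Y, X)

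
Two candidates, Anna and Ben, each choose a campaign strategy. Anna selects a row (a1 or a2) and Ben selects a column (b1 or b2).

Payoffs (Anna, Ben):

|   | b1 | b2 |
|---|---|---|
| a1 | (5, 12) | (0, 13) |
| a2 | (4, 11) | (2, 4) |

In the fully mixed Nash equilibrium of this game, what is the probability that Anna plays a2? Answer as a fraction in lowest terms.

Let p be the probability that Anna plays a1. In a completely mixed equilibrium, Ben must be indifferent between b1 and b2.
Ben's expected payoff from b1 is 12p + 11(1−p); from b2 it is 13p + 4(1−p).
Setting these equal: p + 11 = 9p + 4, so p = 7/8.
Therefore Anna plays a2 with probability 1 − 7/8 = 1/8.

1/8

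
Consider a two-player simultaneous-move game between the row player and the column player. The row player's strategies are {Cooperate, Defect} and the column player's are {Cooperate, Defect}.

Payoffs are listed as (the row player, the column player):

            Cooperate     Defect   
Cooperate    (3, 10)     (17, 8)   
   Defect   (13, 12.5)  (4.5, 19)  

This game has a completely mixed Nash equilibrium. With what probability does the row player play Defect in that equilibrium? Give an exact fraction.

4/17

Let x be the probability that the row player plays Cooperate. In a completely mixed equilibrium, the column player must be indifferent between Cooperate and Defect.
The column player's expected payoff from Cooperate is 10x + 12.5(1−x); from Defect it is 8x + 19(1−x).
Setting these equal: −2.5x + 12.5 = −11x + 19, so x = 13/17.
Therefore the row player plays Defect with probability 1 − 13/17 = 4/17.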